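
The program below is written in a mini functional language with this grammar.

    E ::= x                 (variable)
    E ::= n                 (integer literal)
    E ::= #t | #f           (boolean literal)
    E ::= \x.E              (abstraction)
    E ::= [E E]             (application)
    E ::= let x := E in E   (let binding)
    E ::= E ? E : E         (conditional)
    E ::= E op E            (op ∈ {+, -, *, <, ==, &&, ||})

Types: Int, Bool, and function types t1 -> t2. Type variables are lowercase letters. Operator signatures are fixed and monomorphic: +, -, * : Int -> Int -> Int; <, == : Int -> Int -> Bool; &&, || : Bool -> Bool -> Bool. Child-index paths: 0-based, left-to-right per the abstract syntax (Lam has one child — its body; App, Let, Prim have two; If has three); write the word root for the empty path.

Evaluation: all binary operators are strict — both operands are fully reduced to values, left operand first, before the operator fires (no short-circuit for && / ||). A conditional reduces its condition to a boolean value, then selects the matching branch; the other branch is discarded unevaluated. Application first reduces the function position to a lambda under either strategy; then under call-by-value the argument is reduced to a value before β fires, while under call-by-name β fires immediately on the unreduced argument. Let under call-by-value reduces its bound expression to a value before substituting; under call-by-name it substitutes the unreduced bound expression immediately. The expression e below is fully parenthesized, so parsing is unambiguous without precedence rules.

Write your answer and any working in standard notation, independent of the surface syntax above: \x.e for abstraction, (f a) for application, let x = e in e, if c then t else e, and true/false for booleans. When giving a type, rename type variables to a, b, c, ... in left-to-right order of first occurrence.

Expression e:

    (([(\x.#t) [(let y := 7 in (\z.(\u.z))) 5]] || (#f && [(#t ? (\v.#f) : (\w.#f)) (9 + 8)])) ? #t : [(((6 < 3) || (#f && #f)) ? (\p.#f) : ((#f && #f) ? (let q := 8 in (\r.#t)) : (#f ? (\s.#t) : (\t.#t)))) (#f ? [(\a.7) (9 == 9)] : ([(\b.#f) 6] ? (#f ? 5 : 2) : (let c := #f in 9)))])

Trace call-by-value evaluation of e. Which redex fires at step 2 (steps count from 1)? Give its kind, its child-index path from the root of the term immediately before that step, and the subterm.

Answer: beta at 0.0.1 : ((\z.(\u.z)) 5)

Trace:
step 0: (if (((\x.true) ((let y = 7 in (\z.(\u.z))) 5)) || (false && ((if true then (\v.false) else (\w.false)) (9 + 8)))) then true else ((if ((6 < 3) || (false && false)) then (\p.false) else (if (false && false) then (let q = 8 in (\r.true)) else (if false then (\s.true) else (\t.true)))) (if false then ((\a.7) (9 == 9)) else (if ((\b.false) 6) then (if false then 5 else 2) else (let c = false in 9)))))
step 1: [let@0.0.1.0] (if (((\x.true) ((\z.(\u.z)) 5)) || (false && ((if true then (\v.false) else (\w.false)) (9 + 8)))) then true else ((if ((6 < 3) || (false && false)) then (\p.false) else (if (false && false) then (let q = 8 in (\r.true)) else (if false then (\s.true) else (\t.true)))) (if false then ((\a.7) (9 == 9)) else (if ((\b.false) 6) then (if false then 5 else 2) else (let c = false in 9)))))
step 2: [beta@0.0.1] (if (((\x.true) (\u.5)) || (false && ((if true then (\v.false) else (\w.false)) (9 + 8)))) then true else ((if ((6 < 3) || (false && false)) then (\p.false) else (if (false && false) then (let q = 8 in (\r.true)) else (if false then (\s.true) else (\t.true)))) (if false then ((\a.7) (9 == 9)) else (if ((\b.false) 6) then (if false then 5 else 2) else (let c = false in 9)))))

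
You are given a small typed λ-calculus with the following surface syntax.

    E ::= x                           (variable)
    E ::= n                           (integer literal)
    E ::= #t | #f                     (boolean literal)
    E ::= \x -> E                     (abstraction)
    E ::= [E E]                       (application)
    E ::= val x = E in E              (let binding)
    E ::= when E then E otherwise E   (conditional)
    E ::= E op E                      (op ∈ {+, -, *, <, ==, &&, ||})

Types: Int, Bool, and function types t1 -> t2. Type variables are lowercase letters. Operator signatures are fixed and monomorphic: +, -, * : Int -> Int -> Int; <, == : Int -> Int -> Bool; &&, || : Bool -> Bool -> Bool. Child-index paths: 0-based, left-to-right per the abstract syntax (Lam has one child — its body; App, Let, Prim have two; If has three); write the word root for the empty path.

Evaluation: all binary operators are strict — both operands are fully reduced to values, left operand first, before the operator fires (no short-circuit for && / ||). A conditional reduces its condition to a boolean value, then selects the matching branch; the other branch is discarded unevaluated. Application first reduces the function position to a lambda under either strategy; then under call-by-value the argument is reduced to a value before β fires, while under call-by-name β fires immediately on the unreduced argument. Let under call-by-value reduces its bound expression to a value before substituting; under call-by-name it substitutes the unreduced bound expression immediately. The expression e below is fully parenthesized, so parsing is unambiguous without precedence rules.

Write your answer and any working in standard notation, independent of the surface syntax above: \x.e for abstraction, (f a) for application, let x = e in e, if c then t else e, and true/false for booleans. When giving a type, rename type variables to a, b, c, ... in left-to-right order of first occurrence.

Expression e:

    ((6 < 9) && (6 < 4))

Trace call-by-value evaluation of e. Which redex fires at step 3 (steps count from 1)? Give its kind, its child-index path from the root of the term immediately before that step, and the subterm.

Derivation:
step 0: ((6 < 9) && (6 < 4))
step 1: [delta@0] (true && (6 < 4))
step 2: [delta@1] (true && false)
step 3: [delta@root] false

Answer: delta at root : (true && false)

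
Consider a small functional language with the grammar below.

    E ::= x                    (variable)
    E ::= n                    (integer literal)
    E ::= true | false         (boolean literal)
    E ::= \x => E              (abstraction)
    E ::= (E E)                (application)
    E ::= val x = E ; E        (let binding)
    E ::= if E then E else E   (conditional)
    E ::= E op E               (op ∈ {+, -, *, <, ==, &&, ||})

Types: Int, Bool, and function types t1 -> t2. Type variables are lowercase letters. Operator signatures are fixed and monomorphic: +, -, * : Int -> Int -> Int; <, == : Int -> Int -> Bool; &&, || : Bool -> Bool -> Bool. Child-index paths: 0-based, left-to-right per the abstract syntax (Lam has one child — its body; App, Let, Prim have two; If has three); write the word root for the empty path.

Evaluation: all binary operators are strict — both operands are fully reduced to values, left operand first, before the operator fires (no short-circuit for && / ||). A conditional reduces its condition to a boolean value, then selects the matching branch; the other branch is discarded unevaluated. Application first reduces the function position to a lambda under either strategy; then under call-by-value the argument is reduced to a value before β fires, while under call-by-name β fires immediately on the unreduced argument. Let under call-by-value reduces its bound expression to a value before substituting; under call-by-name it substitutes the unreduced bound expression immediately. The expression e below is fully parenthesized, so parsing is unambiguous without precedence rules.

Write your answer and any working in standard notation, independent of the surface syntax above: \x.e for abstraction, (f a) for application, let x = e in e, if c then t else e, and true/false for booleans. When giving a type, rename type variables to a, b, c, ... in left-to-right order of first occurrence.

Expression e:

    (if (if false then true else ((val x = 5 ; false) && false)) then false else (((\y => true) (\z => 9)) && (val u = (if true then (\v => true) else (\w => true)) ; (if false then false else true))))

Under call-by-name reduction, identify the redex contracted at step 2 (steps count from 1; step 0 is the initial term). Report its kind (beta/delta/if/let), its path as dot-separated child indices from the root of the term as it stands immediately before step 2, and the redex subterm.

Trace:
step 0: (if (if false then true else ((let x = 5 in false) && false)) then false else (((\y.true) (\z.9)) && (let u = (if true then (\v.true) else (\w.true)) in (if false then false else true))))
step 1: [if@0] (if ((let x = 5 in false) && false) then false else (((\y.true) (\z.9)) && (let u = (if true then (\v.true) else (\w.true)) in (if false then false else true))))
step 2: [let@0.0] (if (false && false) then false else (((\y.true) (\z.9)) && (let u = (if true then (\v.true) else (\w.true)) in (if false then false else true))))

Answer: let at 0.0 : (let x = 5 in false)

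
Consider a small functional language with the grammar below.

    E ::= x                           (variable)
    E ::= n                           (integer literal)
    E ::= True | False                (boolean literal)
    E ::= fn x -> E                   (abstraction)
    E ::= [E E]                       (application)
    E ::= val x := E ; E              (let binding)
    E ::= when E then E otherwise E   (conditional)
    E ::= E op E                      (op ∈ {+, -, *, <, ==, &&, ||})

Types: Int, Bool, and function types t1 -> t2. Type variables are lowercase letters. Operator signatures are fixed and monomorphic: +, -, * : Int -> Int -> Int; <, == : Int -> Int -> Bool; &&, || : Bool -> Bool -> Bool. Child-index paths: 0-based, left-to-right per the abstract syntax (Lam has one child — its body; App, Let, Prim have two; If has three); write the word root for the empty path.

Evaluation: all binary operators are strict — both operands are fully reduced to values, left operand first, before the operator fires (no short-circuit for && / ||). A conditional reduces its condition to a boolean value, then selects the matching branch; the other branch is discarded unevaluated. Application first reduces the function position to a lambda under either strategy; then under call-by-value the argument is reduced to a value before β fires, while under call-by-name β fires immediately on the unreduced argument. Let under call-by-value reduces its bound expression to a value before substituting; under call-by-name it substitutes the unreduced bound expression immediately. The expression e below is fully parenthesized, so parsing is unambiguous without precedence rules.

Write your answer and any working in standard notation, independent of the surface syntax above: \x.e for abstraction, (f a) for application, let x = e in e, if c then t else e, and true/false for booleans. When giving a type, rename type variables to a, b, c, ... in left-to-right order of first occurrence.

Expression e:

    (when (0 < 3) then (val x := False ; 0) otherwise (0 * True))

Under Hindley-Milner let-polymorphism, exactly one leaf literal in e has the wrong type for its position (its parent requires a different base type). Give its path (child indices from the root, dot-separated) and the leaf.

Answer: 2.1 : true

Trace:
  unify Int ~ Int
  unify Int ~ Int
  unify Bool ~ Bool
let x : Bool
  unify Int ~ Int
  unify Bool ~ Int
  FAIL: mismatch Bool ~ Int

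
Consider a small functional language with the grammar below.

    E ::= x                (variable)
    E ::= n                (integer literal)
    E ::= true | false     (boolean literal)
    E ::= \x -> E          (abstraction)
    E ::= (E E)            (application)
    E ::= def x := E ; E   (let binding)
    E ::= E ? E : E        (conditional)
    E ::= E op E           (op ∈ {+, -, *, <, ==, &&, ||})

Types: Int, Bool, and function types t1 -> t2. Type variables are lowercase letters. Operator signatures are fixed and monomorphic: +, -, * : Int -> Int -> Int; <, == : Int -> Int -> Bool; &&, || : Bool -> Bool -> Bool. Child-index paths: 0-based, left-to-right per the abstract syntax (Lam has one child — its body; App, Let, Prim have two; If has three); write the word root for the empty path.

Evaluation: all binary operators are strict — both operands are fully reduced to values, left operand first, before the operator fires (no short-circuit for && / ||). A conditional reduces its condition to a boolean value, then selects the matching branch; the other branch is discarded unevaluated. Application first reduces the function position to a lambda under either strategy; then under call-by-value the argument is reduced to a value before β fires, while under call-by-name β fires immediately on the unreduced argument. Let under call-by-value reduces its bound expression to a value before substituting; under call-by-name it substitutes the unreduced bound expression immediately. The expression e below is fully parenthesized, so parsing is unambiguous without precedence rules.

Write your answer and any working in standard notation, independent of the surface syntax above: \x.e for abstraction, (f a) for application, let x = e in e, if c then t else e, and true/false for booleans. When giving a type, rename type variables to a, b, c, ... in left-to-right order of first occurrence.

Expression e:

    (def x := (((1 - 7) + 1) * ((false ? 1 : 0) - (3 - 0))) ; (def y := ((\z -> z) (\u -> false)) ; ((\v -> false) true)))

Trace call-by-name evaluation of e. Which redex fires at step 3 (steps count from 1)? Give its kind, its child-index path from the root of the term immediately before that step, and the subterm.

Derivation:
step 0: (let x = (((1 - 7) + 1) * ((if false then 1 else 0) - (3 - 0))) in (let y = ((\z.z) (\u.false)) in ((\v.false) true)))
step 1: [let@root] (let y = ((\z.z) (\u.false)) in ((\v.false) true))
step 2: [let@root] ((\v.false) true)
step 3: [beta@root] false

Answer: beta at root : ((\v.false) true)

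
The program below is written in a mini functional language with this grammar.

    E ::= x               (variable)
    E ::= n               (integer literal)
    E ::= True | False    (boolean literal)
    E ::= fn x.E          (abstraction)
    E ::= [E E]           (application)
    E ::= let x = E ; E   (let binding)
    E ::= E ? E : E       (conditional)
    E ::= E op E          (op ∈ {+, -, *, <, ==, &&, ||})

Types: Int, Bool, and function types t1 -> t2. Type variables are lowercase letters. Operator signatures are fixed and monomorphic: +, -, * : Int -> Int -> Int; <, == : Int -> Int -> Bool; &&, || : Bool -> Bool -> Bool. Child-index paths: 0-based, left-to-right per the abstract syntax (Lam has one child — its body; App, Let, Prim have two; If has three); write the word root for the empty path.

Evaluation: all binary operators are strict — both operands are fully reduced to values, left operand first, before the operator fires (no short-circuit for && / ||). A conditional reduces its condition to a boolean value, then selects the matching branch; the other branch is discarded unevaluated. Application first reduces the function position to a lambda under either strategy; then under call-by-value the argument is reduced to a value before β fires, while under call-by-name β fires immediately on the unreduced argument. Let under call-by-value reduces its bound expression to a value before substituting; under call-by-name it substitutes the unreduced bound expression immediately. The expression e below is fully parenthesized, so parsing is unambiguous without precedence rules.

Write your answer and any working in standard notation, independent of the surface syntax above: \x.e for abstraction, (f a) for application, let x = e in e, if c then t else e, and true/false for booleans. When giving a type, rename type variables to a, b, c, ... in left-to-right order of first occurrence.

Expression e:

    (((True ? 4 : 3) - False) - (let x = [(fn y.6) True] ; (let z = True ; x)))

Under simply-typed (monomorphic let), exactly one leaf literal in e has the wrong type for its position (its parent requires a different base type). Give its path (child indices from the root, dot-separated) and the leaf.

Trace:
  unify Bool ~ Bool
  unify Int ~ Int
  unify Int ~ Int
  unify Bool ~ Int
  FAIL: mismatch Bool ~ Int

Answer: 0.1 : false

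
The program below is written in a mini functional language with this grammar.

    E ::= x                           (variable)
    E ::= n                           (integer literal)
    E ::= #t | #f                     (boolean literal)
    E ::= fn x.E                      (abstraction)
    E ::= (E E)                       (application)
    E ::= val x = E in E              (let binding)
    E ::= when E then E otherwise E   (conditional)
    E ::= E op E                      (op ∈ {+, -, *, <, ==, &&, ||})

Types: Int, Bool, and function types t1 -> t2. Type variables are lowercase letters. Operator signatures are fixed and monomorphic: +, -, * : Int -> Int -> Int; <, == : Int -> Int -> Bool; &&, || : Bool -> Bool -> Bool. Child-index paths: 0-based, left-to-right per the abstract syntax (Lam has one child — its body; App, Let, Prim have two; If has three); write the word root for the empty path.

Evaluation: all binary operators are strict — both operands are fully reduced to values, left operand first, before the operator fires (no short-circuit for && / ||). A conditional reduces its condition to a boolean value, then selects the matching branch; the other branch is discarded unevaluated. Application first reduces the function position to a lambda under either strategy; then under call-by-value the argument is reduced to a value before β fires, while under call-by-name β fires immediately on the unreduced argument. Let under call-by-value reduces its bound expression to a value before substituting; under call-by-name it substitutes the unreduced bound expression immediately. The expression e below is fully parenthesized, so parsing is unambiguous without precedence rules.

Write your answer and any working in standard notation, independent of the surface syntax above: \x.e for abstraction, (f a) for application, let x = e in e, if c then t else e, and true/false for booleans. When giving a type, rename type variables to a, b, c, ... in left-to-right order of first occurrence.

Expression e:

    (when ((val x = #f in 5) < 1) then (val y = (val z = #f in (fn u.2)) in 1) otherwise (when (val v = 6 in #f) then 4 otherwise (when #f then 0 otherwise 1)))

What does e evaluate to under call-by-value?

Trace:
step 0: (if ((let x = false in 5) < 1) then (let y = (let z = false in (\u.2)) in 1) else (if (let v = 6 in false) then 4 else (if false then 0 else 1)))
step 1: [let@0.0] (if (5 < 1) then (let y = (let z = false in (\u.2)) in 1) else (if (let v = 6 in false) then 4 else (if false then 0 else 1)))
step 2: [delta@0] (if false then (let y = (let z = false in (\u.2)) in 1) else (if (let v = 6 in false) then 4 else (if false then 0 else 1)))
step 3: [if@root] (if (let v = 6 in false) then 4 else (if false then 0 else 1))
step 4: [let@0] (if false then 4 else (if false then 0 else 1))
step 5: [if@root] (if false then 0 else 1)
step 6: [if@root] 1

Answer: 1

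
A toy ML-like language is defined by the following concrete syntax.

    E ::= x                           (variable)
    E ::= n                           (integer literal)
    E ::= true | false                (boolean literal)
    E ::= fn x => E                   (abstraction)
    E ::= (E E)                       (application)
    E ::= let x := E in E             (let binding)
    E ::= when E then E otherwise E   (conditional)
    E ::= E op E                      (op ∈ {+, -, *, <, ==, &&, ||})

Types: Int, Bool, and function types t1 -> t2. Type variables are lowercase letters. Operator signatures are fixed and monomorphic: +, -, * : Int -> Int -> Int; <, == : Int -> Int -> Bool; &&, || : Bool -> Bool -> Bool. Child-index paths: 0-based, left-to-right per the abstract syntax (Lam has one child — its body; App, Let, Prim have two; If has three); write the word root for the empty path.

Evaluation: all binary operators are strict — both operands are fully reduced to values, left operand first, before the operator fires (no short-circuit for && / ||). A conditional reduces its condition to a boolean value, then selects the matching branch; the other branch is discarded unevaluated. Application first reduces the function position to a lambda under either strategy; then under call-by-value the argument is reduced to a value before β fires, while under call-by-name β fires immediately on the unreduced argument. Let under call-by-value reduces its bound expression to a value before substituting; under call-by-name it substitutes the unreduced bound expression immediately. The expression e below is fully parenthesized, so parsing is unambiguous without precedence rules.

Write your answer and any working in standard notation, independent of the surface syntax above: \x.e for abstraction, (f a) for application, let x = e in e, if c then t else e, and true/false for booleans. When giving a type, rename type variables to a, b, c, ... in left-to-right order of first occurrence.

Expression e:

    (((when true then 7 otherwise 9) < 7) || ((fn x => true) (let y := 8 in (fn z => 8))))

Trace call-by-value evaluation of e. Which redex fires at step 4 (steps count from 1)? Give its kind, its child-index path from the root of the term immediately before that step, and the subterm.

Derivation:
step 0: (((if true then 7 else 9) < 7) || ((\x.true) (let y = 8 in (\z.8))))
step 1: [if@0.0] ((7 < 7) || ((\x.true) (let y = 8 in (\z.8))))
step 2: [delta@0] (false || ((\x.true) (let y = 8 in (\z.8))))
step 3: [let@1.1] (false || ((\x.true) (\z.8)))
step 4: [beta@1] (false || true)

Answer: beta at 1 : ((\x.true) (\z.8))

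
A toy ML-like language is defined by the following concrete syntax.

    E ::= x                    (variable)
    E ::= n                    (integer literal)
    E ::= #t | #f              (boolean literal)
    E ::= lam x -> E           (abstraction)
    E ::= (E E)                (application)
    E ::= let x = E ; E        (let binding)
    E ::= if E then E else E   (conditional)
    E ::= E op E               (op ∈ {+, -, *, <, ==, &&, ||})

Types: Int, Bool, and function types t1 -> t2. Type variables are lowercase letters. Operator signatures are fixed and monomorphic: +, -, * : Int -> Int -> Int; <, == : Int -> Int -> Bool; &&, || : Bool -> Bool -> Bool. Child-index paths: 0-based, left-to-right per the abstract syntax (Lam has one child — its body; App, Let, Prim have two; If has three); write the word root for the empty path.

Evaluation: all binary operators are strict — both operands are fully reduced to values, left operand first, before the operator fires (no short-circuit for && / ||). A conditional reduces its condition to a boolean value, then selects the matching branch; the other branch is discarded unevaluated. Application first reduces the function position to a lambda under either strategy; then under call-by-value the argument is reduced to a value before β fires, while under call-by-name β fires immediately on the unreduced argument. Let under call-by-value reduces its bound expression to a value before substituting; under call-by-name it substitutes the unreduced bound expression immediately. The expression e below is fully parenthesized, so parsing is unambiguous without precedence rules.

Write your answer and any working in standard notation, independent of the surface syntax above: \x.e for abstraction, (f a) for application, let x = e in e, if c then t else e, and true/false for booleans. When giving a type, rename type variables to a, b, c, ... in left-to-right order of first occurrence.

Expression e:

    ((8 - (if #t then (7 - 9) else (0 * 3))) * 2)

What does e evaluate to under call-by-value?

Derivation:
step 0: ((8 - (if true then (7 - 9) else (0 * 3))) * 2)
step 1: [if@0.1] ((8 - (7 - 9)) * 2)
step 2: [delta@0.1] ((8 - -2) * 2)
step 3: [delta@0] (10 * 2)
step 4: [delta@root] 20

Answer: 20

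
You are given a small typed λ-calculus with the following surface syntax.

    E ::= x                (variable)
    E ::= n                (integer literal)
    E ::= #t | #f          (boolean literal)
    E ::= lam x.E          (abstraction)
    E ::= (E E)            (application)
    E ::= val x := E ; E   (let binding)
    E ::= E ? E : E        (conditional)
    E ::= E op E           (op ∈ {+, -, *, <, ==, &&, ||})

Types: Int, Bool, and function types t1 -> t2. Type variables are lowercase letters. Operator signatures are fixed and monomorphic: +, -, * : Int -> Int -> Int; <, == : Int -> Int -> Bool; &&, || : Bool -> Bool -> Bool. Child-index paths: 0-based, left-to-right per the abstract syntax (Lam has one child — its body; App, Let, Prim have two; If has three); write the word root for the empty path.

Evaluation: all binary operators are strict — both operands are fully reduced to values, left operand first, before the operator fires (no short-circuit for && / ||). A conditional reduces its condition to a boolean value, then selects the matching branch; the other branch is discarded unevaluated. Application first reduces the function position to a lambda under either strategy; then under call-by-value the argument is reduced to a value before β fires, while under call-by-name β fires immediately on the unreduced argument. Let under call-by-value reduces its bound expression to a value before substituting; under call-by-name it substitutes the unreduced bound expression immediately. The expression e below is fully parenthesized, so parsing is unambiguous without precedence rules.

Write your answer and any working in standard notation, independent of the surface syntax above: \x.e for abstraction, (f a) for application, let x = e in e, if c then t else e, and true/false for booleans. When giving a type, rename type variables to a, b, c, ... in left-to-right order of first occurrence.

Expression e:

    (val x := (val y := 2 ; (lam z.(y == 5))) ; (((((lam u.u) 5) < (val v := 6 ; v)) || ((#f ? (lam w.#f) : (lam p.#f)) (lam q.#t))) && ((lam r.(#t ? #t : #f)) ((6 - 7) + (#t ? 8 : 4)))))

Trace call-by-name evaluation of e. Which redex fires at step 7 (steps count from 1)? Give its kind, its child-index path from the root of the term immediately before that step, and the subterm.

Derivation:
step 0: (let x = (let y = 2 in (\z.(y == 5))) in (((((\u.u) 5) < (let v = 6 in v)) || ((if false then (\w.false) else (\p.false)) (\q.true))) && ((\r.(if true then true else false)) ((6 - 7) + (if true then 8 else 4)))))
step 1: [let@root] (((((\u.u) 5) < (let v = 6 in v)) || ((if false then (\w.false) else (\p.false)) (\q.true))) && ((\r.(if true then true else false)) ((6 - 7) + (if true then 8 else 4))))
step 2: [beta@0.0.0] (((5 < (let v = 6 in v)) || ((if false then (\w.false) else (\p.false)) (\q.true))) && ((\r.(if true then true else false)) ((6 - 7) + (if true then 8 else 4))))
step 3: [let@0.0.1] (((5 < 6) || ((if false then (\w.false) else (\p.false)) (\q.true))) && ((\r.(if true then true else false)) ((6 - 7) + (if true then 8 else 4))))
step 4: [delta@0.0] ((true || ((if false then (\w.false) else (\p.false)) (\q.true))) && ((\r.(if true then true else false)) ((6 - 7) + (if true then 8 else 4))))
step 5: [if@0.1.0] ((true || ((\p.false) (\q.true))) && ((\r.(if true then true else false)) ((6 - 7) + (if true then 8 else 4))))
step 6: [beta@0.1] ((true || false) && ((\r.(if true then true else false)) ((6 - 7) + (if true then 8 else 4))))
step 7: [delta@0] (true && ((\r.(if true then true else false)) ((6 - 7) + (if true then 8 else 4))))

Answer: delta at 0 : (true || false)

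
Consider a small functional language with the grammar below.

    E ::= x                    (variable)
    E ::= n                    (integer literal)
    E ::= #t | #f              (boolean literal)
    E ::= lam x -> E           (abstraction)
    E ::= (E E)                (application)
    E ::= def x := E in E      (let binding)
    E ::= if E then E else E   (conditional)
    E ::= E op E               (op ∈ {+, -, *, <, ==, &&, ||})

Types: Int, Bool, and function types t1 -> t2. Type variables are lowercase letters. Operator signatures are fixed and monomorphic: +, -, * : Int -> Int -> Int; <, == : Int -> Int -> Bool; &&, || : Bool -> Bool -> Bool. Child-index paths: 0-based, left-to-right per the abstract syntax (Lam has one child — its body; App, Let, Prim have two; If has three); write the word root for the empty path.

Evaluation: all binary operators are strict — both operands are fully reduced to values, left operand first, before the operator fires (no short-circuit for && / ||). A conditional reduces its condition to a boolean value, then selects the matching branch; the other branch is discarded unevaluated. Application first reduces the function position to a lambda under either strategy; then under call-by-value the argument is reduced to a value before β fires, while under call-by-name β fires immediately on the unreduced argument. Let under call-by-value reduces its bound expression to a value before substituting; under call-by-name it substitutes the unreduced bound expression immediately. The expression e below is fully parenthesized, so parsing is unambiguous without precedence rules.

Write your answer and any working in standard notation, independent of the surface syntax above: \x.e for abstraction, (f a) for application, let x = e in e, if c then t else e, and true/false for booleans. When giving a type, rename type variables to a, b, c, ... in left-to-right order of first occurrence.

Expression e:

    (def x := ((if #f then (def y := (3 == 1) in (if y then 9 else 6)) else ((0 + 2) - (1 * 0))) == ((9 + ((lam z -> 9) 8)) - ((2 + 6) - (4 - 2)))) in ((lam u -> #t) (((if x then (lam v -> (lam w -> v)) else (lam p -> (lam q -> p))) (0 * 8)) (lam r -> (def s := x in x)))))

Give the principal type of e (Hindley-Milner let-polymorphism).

Answer: Bool

Working:
  unify Bool ~ Bool
  unify Int ~ Int
  unify Int ~ Int
let y : Bool
y : Bool
  unify Bool ~ Bool
  unify Int ~ Int
  unify Int ~ Int
  unify Int ~ Int
  unify Int ~ Int
  unify Int ~ Int
  unify Int ~ Int
  unify Int ~ Int
  unify Int ~ Int
  unify Int ~ Int
  unify Int ~ Int
\z._ : a -> Int
  unify a -> Int ~ Int -> b
  unify a ~ Int
  unify Int ~ b
_ _ : Int
  unify Int ~ Int
  unify Int ~ Int
  unify Int ~ Int
  unify Int ~ Int
  unify Int ~ Int
  unify Int ~ Int
  unify Int ~ Int
  unify Int ~ Int
  unify Int ~ Int
  unify Int ~ Int
let x : Bool
\u._ : c -> Bool
x : Bool
  unify Bool ~ Bool
v : d
\w._ : e -> d
\v._ : d -> e -> d
p : f
\q._ : g -> f
\p._ : f -> g -> f
  unify d -> e -> d ~ f -> g -> f
  unify d ~ f
  unify e -> f ~ g -> f
  unify e ~ g
  unify f ~ f
  unify Int ~ Int
  unify Int ~ Int
  unify f -> g -> f ~ Int -> h
  unify f ~ Int
  unify g -> Int ~ h
_ _ : g -> Int
x : Bool
let s : Bool
x : Bool
\r._ : i -> Bool
  unify g -> Int ~ (i -> Bool) -> j
  unify g ~ i -> Bool
  unify Int ~ j
_ _ : Int
  unify c -> Bool ~ Int -> k
  unify c ~ Int
  unify Bool ~ k
_ _ : Bool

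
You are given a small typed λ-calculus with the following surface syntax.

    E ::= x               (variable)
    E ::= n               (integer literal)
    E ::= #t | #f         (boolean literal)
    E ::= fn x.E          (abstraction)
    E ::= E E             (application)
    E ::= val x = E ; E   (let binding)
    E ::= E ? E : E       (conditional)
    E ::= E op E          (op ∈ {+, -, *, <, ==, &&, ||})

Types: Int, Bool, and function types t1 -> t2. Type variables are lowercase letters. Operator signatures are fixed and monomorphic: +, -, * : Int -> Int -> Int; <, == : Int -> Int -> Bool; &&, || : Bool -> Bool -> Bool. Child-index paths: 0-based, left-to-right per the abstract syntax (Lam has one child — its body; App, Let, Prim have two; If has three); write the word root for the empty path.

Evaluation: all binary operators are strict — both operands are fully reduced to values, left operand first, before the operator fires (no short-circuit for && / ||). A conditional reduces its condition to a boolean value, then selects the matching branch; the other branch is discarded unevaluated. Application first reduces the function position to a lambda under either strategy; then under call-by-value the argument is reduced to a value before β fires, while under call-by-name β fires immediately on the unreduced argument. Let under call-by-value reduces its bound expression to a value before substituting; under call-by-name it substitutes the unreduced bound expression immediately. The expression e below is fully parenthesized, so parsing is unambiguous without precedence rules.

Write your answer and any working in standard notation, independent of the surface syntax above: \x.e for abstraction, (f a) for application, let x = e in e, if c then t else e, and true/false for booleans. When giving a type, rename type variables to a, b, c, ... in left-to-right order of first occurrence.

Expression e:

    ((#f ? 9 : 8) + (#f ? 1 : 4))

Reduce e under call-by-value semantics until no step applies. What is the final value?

Answer: 12

Derivation:
step 0: ((if false then 9 else 8) + (if false then 1 else 4))
step 1: [if@0] (8 + (if false then 1 else 4))
step 2: [if@1] (8 + 4)
step 3: [delta@root] 12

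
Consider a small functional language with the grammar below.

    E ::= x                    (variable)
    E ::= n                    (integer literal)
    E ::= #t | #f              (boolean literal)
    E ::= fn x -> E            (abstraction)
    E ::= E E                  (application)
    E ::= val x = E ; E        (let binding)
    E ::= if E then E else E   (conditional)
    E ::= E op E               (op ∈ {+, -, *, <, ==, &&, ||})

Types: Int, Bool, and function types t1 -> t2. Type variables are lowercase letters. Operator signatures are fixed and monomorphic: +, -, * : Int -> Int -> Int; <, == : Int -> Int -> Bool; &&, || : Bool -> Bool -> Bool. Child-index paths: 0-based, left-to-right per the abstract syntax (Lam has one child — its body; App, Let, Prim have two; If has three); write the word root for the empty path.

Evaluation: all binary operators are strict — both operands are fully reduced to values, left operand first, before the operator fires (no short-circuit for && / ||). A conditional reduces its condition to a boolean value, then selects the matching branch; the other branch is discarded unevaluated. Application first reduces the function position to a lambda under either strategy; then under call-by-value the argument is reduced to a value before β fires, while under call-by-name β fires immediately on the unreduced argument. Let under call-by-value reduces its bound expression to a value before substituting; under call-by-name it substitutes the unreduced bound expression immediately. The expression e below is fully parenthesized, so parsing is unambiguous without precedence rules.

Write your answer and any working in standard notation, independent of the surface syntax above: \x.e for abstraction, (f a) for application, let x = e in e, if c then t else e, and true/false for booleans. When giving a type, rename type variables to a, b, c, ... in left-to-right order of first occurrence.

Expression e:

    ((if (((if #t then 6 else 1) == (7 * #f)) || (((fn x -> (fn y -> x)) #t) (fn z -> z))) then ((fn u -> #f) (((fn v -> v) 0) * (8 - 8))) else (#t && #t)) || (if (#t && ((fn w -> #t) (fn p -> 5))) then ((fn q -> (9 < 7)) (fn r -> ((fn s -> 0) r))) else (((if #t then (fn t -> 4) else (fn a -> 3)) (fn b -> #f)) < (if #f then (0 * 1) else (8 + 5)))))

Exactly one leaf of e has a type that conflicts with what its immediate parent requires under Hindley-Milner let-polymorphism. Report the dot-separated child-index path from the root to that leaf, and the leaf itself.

Derivation:
  unify Bool ~ Bool
  unify Int ~ Int
  unify Int ~ Int
  unify Int ~ Int
  unify Bool ~ Int
  FAIL: mismatch Bool ~ Int

Answer: 0.0.0.1.1 : false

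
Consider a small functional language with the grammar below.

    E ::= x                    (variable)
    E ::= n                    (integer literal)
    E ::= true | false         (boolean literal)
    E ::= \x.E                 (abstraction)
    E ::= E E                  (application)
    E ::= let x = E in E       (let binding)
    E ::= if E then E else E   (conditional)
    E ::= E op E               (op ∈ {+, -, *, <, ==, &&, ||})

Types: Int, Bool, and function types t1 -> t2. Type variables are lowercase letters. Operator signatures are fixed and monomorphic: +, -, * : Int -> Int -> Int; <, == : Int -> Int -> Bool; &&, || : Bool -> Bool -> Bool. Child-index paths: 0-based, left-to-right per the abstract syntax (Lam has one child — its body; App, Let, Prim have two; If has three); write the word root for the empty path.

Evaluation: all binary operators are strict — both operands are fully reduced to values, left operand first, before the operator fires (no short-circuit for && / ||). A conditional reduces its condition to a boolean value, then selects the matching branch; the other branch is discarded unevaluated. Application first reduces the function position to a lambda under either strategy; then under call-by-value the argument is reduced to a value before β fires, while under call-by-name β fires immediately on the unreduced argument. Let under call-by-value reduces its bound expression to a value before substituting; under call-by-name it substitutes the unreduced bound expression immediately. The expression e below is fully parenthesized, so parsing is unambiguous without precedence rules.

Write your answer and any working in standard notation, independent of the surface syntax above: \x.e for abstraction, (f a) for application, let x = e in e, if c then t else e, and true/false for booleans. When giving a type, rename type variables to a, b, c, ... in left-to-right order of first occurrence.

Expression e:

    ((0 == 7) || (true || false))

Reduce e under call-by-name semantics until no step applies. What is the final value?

Answer: true

Trace:
step 0: ((0 == 7) || (true || false))
step 1: [delta@0] (false || (true || false))
step 2: [delta@1] (false || true)
step 3: [delta@root] true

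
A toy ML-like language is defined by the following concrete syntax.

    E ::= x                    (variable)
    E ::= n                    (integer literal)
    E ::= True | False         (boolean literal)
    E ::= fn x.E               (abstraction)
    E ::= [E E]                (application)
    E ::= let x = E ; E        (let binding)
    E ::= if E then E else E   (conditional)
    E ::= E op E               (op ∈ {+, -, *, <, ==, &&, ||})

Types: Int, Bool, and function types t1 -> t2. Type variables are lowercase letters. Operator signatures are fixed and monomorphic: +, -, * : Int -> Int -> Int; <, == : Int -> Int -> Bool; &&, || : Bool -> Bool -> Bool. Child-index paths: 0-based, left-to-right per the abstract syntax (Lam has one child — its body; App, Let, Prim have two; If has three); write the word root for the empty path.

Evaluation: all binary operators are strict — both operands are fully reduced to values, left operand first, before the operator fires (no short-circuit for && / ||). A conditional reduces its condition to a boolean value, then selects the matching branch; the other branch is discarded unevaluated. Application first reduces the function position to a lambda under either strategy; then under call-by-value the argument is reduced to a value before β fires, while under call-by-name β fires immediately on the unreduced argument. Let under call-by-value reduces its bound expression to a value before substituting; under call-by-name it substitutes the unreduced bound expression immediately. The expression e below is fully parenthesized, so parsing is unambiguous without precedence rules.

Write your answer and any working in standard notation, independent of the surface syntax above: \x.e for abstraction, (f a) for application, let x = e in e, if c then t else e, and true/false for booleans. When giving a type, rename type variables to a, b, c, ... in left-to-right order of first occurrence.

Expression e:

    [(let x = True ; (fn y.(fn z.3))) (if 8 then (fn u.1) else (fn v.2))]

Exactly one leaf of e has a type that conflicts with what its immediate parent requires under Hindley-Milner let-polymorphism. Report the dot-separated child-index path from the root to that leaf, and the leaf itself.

Answer: 1.0 : 8

Trace:
let x : Bool
\z._ : b -> Int
\y._ : a -> b -> Int
  unify Int ~ Bool
  FAIL: mismatch Int ~ Bool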